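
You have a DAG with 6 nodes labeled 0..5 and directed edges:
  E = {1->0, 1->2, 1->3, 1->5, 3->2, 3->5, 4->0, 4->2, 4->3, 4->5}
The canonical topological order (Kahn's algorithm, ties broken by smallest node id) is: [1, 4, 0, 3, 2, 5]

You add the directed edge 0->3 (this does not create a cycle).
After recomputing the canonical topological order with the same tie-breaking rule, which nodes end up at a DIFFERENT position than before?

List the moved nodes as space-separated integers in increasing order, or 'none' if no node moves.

Answer: none

Derivation:
Old toposort: [1, 4, 0, 3, 2, 5]
Added edge 0->3
Recompute Kahn (smallest-id tiebreak):
  initial in-degrees: [2, 0, 3, 3, 0, 3]
  ready (indeg=0): [1, 4]
  pop 1: indeg[0]->1; indeg[2]->2; indeg[3]->2; indeg[5]->2 | ready=[4] | order so far=[1]
  pop 4: indeg[0]->0; indeg[2]->1; indeg[3]->1; indeg[5]->1 | ready=[0] | order so far=[1, 4]
  pop 0: indeg[3]->0 | ready=[3] | order so far=[1, 4, 0]
  pop 3: indeg[2]->0; indeg[5]->0 | ready=[2, 5] | order so far=[1, 4, 0, 3]
  pop 2: no out-edges | ready=[5] | order so far=[1, 4, 0, 3, 2]
  pop 5: no out-edges | ready=[] | order so far=[1, 4, 0, 3, 2, 5]
New canonical toposort: [1, 4, 0, 3, 2, 5]
Compare positions:
  Node 0: index 2 -> 2 (same)
  Node 1: index 0 -> 0 (same)
  Node 2: index 4 -> 4 (same)
  Node 3: index 3 -> 3 (same)
  Node 4: index 1 -> 1 (same)
  Node 5: index 5 -> 5 (same)
Nodes that changed position: none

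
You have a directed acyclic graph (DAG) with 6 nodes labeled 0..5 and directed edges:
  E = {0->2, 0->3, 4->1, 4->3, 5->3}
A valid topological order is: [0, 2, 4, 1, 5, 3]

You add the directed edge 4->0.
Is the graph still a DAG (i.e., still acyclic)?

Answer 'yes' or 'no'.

Given toposort: [0, 2, 4, 1, 5, 3]
Position of 4: index 2; position of 0: index 0
New edge 4->0: backward (u after v in old order)
Backward edge: old toposort is now invalid. Check if this creates a cycle.
Does 0 already reach 4? Reachable from 0: [0, 2, 3]. NO -> still a DAG (reorder needed).
Still a DAG? yes

Answer: yes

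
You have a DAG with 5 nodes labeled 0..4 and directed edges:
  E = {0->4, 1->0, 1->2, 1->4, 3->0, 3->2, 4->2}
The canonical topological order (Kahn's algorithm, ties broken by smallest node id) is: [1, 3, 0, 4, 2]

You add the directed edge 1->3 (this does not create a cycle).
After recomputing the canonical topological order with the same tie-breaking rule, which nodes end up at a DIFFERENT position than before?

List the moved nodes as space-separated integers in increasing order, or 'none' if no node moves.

Answer: none

Derivation:
Old toposort: [1, 3, 0, 4, 2]
Added edge 1->3
Recompute Kahn (smallest-id tiebreak):
  initial in-degrees: [2, 0, 3, 1, 2]
  ready (indeg=0): [1]
  pop 1: indeg[0]->1; indeg[2]->2; indeg[3]->0; indeg[4]->1 | ready=[3] | order so far=[1]
  pop 3: indeg[0]->0; indeg[2]->1 | ready=[0] | order so far=[1, 3]
  pop 0: indeg[4]->0 | ready=[4] | order so far=[1, 3, 0]
  pop 4: indeg[2]->0 | ready=[2] | order so far=[1, 3, 0, 4]
  pop 2: no out-edges | ready=[] | order so far=[1, 3, 0, 4, 2]
New canonical toposort: [1, 3, 0, 4, 2]
Compare positions:
  Node 0: index 2 -> 2 (same)
  Node 1: index 0 -> 0 (same)
  Node 2: index 4 -> 4 (same)
  Node 3: index 1 -> 1 (same)
  Node 4: index 3 -> 3 (same)
Nodes that changed position: none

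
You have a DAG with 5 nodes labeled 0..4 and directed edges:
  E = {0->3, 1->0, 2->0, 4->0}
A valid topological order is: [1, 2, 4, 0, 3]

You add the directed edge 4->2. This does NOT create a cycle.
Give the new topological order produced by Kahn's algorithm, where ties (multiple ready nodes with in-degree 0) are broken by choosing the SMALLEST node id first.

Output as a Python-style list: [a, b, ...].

Answer: [1, 4, 2, 0, 3]

Derivation:
Old toposort: [1, 2, 4, 0, 3]
Added edge: 4->2
Position of 4 (2) > position of 2 (1). Must reorder: 4 must now come before 2.
Run Kahn's algorithm (break ties by smallest node id):
  initial in-degrees: [3, 0, 1, 1, 0]
  ready (indeg=0): [1, 4]
  pop 1: indeg[0]->2 | ready=[4] | order so far=[1]
  pop 4: indeg[0]->1; indeg[2]->0 | ready=[2] | order so far=[1, 4]
  pop 2: indeg[0]->0 | ready=[0] | order so far=[1, 4, 2]
  pop 0: indeg[3]->0 | ready=[3] | order so far=[1, 4, 2, 0]
  pop 3: no out-edges | ready=[] | order so far=[1, 4, 2, 0, 3]
  Result: [1, 4, 2, 0, 3]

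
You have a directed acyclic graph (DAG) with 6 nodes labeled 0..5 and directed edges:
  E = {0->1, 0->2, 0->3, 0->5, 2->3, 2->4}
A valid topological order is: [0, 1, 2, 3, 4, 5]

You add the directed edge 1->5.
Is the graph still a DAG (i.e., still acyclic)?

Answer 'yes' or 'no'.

Given toposort: [0, 1, 2, 3, 4, 5]
Position of 1: index 1; position of 5: index 5
New edge 1->5: forward
Forward edge: respects the existing order. Still a DAG, same toposort still valid.
Still a DAG? yes

Answer: yes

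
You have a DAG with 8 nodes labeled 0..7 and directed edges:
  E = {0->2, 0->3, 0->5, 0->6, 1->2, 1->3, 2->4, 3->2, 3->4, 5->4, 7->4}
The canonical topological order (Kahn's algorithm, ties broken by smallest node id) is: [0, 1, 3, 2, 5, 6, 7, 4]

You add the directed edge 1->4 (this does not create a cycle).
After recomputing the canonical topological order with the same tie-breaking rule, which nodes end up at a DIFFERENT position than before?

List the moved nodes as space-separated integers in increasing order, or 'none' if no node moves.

Answer: none

Derivation:
Old toposort: [0, 1, 3, 2, 5, 6, 7, 4]
Added edge 1->4
Recompute Kahn (smallest-id tiebreak):
  initial in-degrees: [0, 0, 3, 2, 5, 1, 1, 0]
  ready (indeg=0): [0, 1, 7]
  pop 0: indeg[2]->2; indeg[3]->1; indeg[5]->0; indeg[6]->0 | ready=[1, 5, 6, 7] | order so far=[0]
  pop 1: indeg[2]->1; indeg[3]->0; indeg[4]->4 | ready=[3, 5, 6, 7] | order so far=[0, 1]
  pop 3: indeg[2]->0; indeg[4]->3 | ready=[2, 5, 6, 7] | order so far=[0, 1, 3]
  pop 2: indeg[4]->2 | ready=[5, 6, 7] | order so far=[0, 1, 3, 2]
  pop 5: indeg[4]->1 | ready=[6, 7] | order so far=[0, 1, 3, 2, 5]
  pop 6: no out-edges | ready=[7] | order so far=[0, 1, 3, 2, 5, 6]
  pop 7: indeg[4]->0 | ready=[4] | order so far=[0, 1, 3, 2, 5, 6, 7]
  pop 4: no out-edges | ready=[] | order so far=[0, 1, 3, 2, 5, 6, 7, 4]
New canonical toposort: [0, 1, 3, 2, 5, 6, 7, 4]
Compare positions:
  Node 0: index 0 -> 0 (same)
  Node 1: index 1 -> 1 (same)
  Node 2: index 3 -> 3 (same)
  Node 3: index 2 -> 2 (same)
  Node 4: index 7 -> 7 (same)
  Node 5: index 4 -> 4 (same)
  Node 6: index 5 -> 5 (same)
  Node 7: index 6 -> 6 (same)
Nodes that changed position: none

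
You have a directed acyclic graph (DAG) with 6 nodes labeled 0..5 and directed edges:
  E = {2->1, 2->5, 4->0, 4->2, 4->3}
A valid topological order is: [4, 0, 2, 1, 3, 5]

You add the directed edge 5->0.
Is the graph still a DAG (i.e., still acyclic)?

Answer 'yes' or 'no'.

Given toposort: [4, 0, 2, 1, 3, 5]
Position of 5: index 5; position of 0: index 1
New edge 5->0: backward (u after v in old order)
Backward edge: old toposort is now invalid. Check if this creates a cycle.
Does 0 already reach 5? Reachable from 0: [0]. NO -> still a DAG (reorder needed).
Still a DAG? yes

Answer: yes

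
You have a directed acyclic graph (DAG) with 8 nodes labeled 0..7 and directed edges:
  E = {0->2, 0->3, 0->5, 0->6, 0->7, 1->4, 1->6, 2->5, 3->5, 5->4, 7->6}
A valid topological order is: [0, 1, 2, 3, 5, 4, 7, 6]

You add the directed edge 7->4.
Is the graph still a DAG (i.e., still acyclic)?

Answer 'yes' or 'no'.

Given toposort: [0, 1, 2, 3, 5, 4, 7, 6]
Position of 7: index 6; position of 4: index 5
New edge 7->4: backward (u after v in old order)
Backward edge: old toposort is now invalid. Check if this creates a cycle.
Does 4 already reach 7? Reachable from 4: [4]. NO -> still a DAG (reorder needed).
Still a DAG? yes

Answer: yes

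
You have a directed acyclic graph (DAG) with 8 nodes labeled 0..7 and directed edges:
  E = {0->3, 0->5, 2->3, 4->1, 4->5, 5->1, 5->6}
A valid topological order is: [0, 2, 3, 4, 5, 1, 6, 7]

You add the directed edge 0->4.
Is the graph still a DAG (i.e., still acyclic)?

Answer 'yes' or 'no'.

Given toposort: [0, 2, 3, 4, 5, 1, 6, 7]
Position of 0: index 0; position of 4: index 3
New edge 0->4: forward
Forward edge: respects the existing order. Still a DAG, same toposort still valid.
Still a DAG? yes

Answer: yes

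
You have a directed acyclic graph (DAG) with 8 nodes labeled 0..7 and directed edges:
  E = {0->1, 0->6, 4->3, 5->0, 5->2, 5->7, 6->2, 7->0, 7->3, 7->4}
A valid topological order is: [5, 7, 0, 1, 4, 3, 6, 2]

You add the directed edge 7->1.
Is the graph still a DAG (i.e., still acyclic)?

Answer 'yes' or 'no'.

Answer: yes

Derivation:
Given toposort: [5, 7, 0, 1, 4, 3, 6, 2]
Position of 7: index 1; position of 1: index 3
New edge 7->1: forward
Forward edge: respects the existing order. Still a DAG, same toposort still valid.
Still a DAG? yes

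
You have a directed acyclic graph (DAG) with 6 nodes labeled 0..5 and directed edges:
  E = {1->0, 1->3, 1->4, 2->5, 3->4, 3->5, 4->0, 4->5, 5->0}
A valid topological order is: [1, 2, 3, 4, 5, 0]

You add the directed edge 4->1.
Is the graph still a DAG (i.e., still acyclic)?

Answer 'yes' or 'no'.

Given toposort: [1, 2, 3, 4, 5, 0]
Position of 4: index 3; position of 1: index 0
New edge 4->1: backward (u after v in old order)
Backward edge: old toposort is now invalid. Check if this creates a cycle.
Does 1 already reach 4? Reachable from 1: [0, 1, 3, 4, 5]. YES -> cycle!
Still a DAG? no

Answer: no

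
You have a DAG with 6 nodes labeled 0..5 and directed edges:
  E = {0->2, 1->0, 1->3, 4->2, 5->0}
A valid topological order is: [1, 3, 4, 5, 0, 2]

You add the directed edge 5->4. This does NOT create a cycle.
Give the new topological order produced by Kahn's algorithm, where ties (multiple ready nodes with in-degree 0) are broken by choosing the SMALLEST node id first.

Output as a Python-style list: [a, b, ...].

Answer: [1, 3, 5, 0, 4, 2]

Derivation:
Old toposort: [1, 3, 4, 5, 0, 2]
Added edge: 5->4
Position of 5 (3) > position of 4 (2). Must reorder: 5 must now come before 4.
Run Kahn's algorithm (break ties by smallest node id):
  initial in-degrees: [2, 0, 2, 1, 1, 0]
  ready (indeg=0): [1, 5]
  pop 1: indeg[0]->1; indeg[3]->0 | ready=[3, 5] | order so far=[1]
  pop 3: no out-edges | ready=[5] | order so far=[1, 3]
  pop 5: indeg[0]->0; indeg[4]->0 | ready=[0, 4] | order so far=[1, 3, 5]
  pop 0: indeg[2]->1 | ready=[4] | order so far=[1, 3, 5, 0]
  pop 4: indeg[2]->0 | ready=[2] | order so far=[1, 3, 5, 0, 4]
  pop 2: no out-edges | ready=[] | order so far=[1, 3, 5, 0, 4, 2]
  Result: [1, 3, 5, 0, 4, 2]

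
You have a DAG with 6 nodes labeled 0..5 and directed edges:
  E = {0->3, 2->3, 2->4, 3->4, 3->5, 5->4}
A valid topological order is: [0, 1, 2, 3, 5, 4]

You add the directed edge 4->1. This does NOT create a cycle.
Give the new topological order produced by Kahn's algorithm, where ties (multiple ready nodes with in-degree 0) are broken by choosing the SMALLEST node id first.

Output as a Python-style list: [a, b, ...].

Old toposort: [0, 1, 2, 3, 5, 4]
Added edge: 4->1
Position of 4 (5) > position of 1 (1). Must reorder: 4 must now come before 1.
Run Kahn's algorithm (break ties by smallest node id):
  initial in-degrees: [0, 1, 0, 2, 3, 1]
  ready (indeg=0): [0, 2]
  pop 0: indeg[3]->1 | ready=[2] | order so far=[0]
  pop 2: indeg[3]->0; indeg[4]->2 | ready=[3] | order so far=[0, 2]
  pop 3: indeg[4]->1; indeg[5]->0 | ready=[5] | order so far=[0, 2, 3]
  pop 5: indeg[4]->0 | ready=[4] | order so far=[0, 2, 3, 5]
  pop 4: indeg[1]->0 | ready=[1] | order so far=[0, 2, 3, 5, 4]
  pop 1: no out-edges | ready=[] | order so far=[0, 2, 3, 5, 4, 1]
  Result: [0, 2, 3, 5, 4, 1]

Answer: [0, 2, 3, 5, 4, 1]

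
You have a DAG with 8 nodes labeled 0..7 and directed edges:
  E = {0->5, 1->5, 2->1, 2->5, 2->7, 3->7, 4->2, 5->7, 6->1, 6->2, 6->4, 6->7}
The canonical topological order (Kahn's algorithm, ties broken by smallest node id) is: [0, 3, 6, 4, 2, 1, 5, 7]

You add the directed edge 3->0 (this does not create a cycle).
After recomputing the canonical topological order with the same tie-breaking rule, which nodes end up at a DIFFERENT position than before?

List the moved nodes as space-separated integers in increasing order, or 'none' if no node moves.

Answer: 0 3

Derivation:
Old toposort: [0, 3, 6, 4, 2, 1, 5, 7]
Added edge 3->0
Recompute Kahn (smallest-id tiebreak):
  initial in-degrees: [1, 2, 2, 0, 1, 3, 0, 4]
  ready (indeg=0): [3, 6]
  pop 3: indeg[0]->0; indeg[7]->3 | ready=[0, 6] | order so far=[3]
  pop 0: indeg[5]->2 | ready=[6] | order so far=[3, 0]
  pop 6: indeg[1]->1; indeg[2]->1; indeg[4]->0; indeg[7]->2 | ready=[4] | order so far=[3, 0, 6]
  pop 4: indeg[2]->0 | ready=[2] | order so far=[3, 0, 6, 4]
  pop 2: indeg[1]->0; indeg[5]->1; indeg[7]->1 | ready=[1] | order so far=[3, 0, 6, 4, 2]
  pop 1: indeg[5]->0 | ready=[5] | order so far=[3, 0, 6, 4, 2, 1]
  pop 5: indeg[7]->0 | ready=[7] | order so far=[3, 0, 6, 4, 2, 1, 5]
  pop 7: no out-edges | ready=[] | order so far=[3, 0, 6, 4, 2, 1, 5, 7]
New canonical toposort: [3, 0, 6, 4, 2, 1, 5, 7]
Compare positions:
  Node 0: index 0 -> 1 (moved)
  Node 1: index 5 -> 5 (same)
  Node 2: index 4 -> 4 (same)
  Node 3: index 1 -> 0 (moved)
  Node 4: index 3 -> 3 (same)
  Node 5: index 6 -> 6 (same)
  Node 6: index 2 -> 2 (same)
  Node 7: index 7 -> 7 (same)
Nodes that changed position: 0 3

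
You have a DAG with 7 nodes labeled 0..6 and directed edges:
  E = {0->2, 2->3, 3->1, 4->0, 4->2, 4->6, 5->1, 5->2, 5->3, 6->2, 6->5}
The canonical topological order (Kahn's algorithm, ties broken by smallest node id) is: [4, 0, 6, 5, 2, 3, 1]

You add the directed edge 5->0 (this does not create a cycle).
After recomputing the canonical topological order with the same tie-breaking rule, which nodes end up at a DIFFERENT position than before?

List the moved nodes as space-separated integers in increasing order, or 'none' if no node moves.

Answer: 0 5 6

Derivation:
Old toposort: [4, 0, 6, 5, 2, 3, 1]
Added edge 5->0
Recompute Kahn (smallest-id tiebreak):
  initial in-degrees: [2, 2, 4, 2, 0, 1, 1]
  ready (indeg=0): [4]
  pop 4: indeg[0]->1; indeg[2]->3; indeg[6]->0 | ready=[6] | order so far=[4]
  pop 6: indeg[2]->2; indeg[5]->0 | ready=[5] | order so far=[4, 6]
  pop 5: indeg[0]->0; indeg[1]->1; indeg[2]->1; indeg[3]->1 | ready=[0] | order so far=[4, 6, 5]
  pop 0: indeg[2]->0 | ready=[2] | order so far=[4, 6, 5, 0]
  pop 2: indeg[3]->0 | ready=[3] | order so far=[4, 6, 5, 0, 2]
  pop 3: indeg[1]->0 | ready=[1] | order so far=[4, 6, 5, 0, 2, 3]
  pop 1: no out-edges | ready=[] | order so far=[4, 6, 5, 0, 2, 3, 1]
New canonical toposort: [4, 6, 5, 0, 2, 3, 1]
Compare positions:
  Node 0: index 1 -> 3 (moved)
  Node 1: index 6 -> 6 (same)
  Node 2: index 4 -> 4 (same)
  Node 3: index 5 -> 5 (same)
  Node 4: index 0 -> 0 (same)
  Node 5: index 3 -> 2 (moved)
  Node 6: index 2 -> 1 (moved)
Nodes that changed position: 0 5 6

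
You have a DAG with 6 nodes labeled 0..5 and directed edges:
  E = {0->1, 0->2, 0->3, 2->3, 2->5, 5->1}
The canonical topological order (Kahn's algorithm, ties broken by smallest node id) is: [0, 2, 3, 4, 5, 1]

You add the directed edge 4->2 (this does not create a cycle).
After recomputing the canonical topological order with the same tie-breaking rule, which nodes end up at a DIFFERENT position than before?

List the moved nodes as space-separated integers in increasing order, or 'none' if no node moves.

Old toposort: [0, 2, 3, 4, 5, 1]
Added edge 4->2
Recompute Kahn (smallest-id tiebreak):
  initial in-degrees: [0, 2, 2, 2, 0, 1]
  ready (indeg=0): [0, 4]
  pop 0: indeg[1]->1; indeg[2]->1; indeg[3]->1 | ready=[4] | order so far=[0]
  pop 4: indeg[2]->0 | ready=[2] | order so far=[0, 4]
  pop 2: indeg[3]->0; indeg[5]->0 | ready=[3, 5] | order so far=[0, 4, 2]
  pop 3: no out-edges | ready=[5] | order so far=[0, 4, 2, 3]
  pop 5: indeg[1]->0 | ready=[1] | order so far=[0, 4, 2, 3, 5]
  pop 1: no out-edges | ready=[] | order so far=[0, 4, 2, 3, 5, 1]
New canonical toposort: [0, 4, 2, 3, 5, 1]
Compare positions:
  Node 0: index 0 -> 0 (same)
  Node 1: index 5 -> 5 (same)
  Node 2: index 1 -> 2 (moved)
  Node 3: index 2 -> 3 (moved)
  Node 4: index 3 -> 1 (moved)
  Node 5: index 4 -> 4 (same)
Nodes that changed position: 2 3 4

Answer: 2 3 4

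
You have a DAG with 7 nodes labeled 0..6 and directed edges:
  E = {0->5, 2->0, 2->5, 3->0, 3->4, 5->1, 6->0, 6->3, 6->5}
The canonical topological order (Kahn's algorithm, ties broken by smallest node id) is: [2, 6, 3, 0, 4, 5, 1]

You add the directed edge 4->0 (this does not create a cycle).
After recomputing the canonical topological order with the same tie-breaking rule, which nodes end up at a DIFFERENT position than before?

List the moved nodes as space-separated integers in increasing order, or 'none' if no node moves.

Old toposort: [2, 6, 3, 0, 4, 5, 1]
Added edge 4->0
Recompute Kahn (smallest-id tiebreak):
  initial in-degrees: [4, 1, 0, 1, 1, 3, 0]
  ready (indeg=0): [2, 6]
  pop 2: indeg[0]->3; indeg[5]->2 | ready=[6] | order so far=[2]
  pop 6: indeg[0]->2; indeg[3]->0; indeg[5]->1 | ready=[3] | order so far=[2, 6]
  pop 3: indeg[0]->1; indeg[4]->0 | ready=[4] | order so far=[2, 6, 3]
  pop 4: indeg[0]->0 | ready=[0] | order so far=[2, 6, 3, 4]
  pop 0: indeg[5]->0 | ready=[5] | order so far=[2, 6, 3, 4, 0]
  pop 5: indeg[1]->0 | ready=[1] | order so far=[2, 6, 3, 4, 0, 5]
  pop 1: no out-edges | ready=[] | order so far=[2, 6, 3, 4, 0, 5, 1]
New canonical toposort: [2, 6, 3, 4, 0, 5, 1]
Compare positions:
  Node 0: index 3 -> 4 (moved)
  Node 1: index 6 -> 6 (same)
  Node 2: index 0 -> 0 (same)
  Node 3: index 2 -> 2 (same)
  Node 4: index 4 -> 3 (moved)
  Node 5: index 5 -> 5 (same)
  Node 6: index 1 -> 1 (same)
Nodes that changed position: 0 4

Answer: 0 4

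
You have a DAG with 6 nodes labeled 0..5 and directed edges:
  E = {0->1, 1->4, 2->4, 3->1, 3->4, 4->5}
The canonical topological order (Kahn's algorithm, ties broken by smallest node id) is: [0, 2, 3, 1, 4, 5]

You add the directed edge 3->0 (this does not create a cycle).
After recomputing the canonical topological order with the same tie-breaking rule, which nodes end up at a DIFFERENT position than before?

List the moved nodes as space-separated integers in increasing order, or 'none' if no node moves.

Old toposort: [0, 2, 3, 1, 4, 5]
Added edge 3->0
Recompute Kahn (smallest-id tiebreak):
  initial in-degrees: [1, 2, 0, 0, 3, 1]
  ready (indeg=0): [2, 3]
  pop 2: indeg[4]->2 | ready=[3] | order so far=[2]
  pop 3: indeg[0]->0; indeg[1]->1; indeg[4]->1 | ready=[0] | order so far=[2, 3]
  pop 0: indeg[1]->0 | ready=[1] | order so far=[2, 3, 0]
  pop 1: indeg[4]->0 | ready=[4] | order so far=[2, 3, 0, 1]
  pop 4: indeg[5]->0 | ready=[5] | order so far=[2, 3, 0, 1, 4]
  pop 5: no out-edges | ready=[] | order so far=[2, 3, 0, 1, 4, 5]
New canonical toposort: [2, 3, 0, 1, 4, 5]
Compare positions:
  Node 0: index 0 -> 2 (moved)
  Node 1: index 3 -> 3 (same)
  Node 2: index 1 -> 0 (moved)
  Node 3: index 2 -> 1 (moved)
  Node 4: index 4 -> 4 (same)
  Node 5: index 5 -> 5 (same)
Nodes that changed position: 0 2 3

Answer: 0 2 3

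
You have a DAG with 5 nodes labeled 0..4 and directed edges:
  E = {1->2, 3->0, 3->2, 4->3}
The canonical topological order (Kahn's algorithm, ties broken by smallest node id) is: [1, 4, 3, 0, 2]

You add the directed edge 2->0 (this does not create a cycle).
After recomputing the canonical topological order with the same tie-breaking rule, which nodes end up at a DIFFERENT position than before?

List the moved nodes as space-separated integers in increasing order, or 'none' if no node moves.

Answer: 0 2

Derivation:
Old toposort: [1, 4, 3, 0, 2]
Added edge 2->0
Recompute Kahn (smallest-id tiebreak):
  initial in-degrees: [2, 0, 2, 1, 0]
  ready (indeg=0): [1, 4]
  pop 1: indeg[2]->1 | ready=[4] | order so far=[1]
  pop 4: indeg[3]->0 | ready=[3] | order so far=[1, 4]
  pop 3: indeg[0]->1; indeg[2]->0 | ready=[2] | order so far=[1, 4, 3]
  pop 2: indeg[0]->0 | ready=[0] | order so far=[1, 4, 3, 2]
  pop 0: no out-edges | ready=[] | order so far=[1, 4, 3, 2, 0]
New canonical toposort: [1, 4, 3, 2, 0]
Compare positions:
  Node 0: index 3 -> 4 (moved)
  Node 1: index 0 -> 0 (same)
  Node 2: index 4 -> 3 (moved)
  Node 3: index 2 -> 2 (same)
  Node 4: index 1 -> 1 (same)
Nodes that changed position: 0 2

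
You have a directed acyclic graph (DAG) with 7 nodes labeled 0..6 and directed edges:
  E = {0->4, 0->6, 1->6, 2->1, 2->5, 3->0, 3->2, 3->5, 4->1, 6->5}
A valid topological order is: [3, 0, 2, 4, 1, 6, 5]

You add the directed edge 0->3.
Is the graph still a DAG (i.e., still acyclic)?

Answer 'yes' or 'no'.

Answer: no

Derivation:
Given toposort: [3, 0, 2, 4, 1, 6, 5]
Position of 0: index 1; position of 3: index 0
New edge 0->3: backward (u after v in old order)
Backward edge: old toposort is now invalid. Check if this creates a cycle.
Does 3 already reach 0? Reachable from 3: [0, 1, 2, 3, 4, 5, 6]. YES -> cycle!
Still a DAG? no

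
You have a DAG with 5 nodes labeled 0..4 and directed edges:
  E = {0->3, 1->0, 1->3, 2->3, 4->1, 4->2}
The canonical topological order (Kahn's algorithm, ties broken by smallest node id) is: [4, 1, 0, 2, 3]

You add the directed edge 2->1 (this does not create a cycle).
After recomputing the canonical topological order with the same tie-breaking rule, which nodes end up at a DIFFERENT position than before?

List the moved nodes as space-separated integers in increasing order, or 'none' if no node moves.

Answer: 0 1 2

Derivation:
Old toposort: [4, 1, 0, 2, 3]
Added edge 2->1
Recompute Kahn (smallest-id tiebreak):
  initial in-degrees: [1, 2, 1, 3, 0]
  ready (indeg=0): [4]
  pop 4: indeg[1]->1; indeg[2]->0 | ready=[2] | order so far=[4]
  pop 2: indeg[1]->0; indeg[3]->2 | ready=[1] | order so far=[4, 2]
  pop 1: indeg[0]->0; indeg[3]->1 | ready=[0] | order so far=[4, 2, 1]
  pop 0: indeg[3]->0 | ready=[3] | order so far=[4, 2, 1, 0]
  pop 3: no out-edges | ready=[] | order so far=[4, 2, 1, 0, 3]
New canonical toposort: [4, 2, 1, 0, 3]
Compare positions:
  Node 0: index 2 -> 3 (moved)
  Node 1: index 1 -> 2 (moved)
  Node 2: index 3 -> 1 (moved)
  Node 3: index 4 -> 4 (same)
  Node 4: index 0 -> 0 (same)
Nodes that changed position: 0 1 2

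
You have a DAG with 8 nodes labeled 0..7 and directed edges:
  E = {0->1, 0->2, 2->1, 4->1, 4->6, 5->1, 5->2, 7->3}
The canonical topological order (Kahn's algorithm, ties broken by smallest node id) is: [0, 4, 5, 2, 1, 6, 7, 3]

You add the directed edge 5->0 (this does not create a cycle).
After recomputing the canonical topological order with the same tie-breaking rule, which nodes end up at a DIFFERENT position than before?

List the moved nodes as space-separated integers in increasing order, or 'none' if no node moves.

Answer: 0 4 5

Derivation:
Old toposort: [0, 4, 5, 2, 1, 6, 7, 3]
Added edge 5->0
Recompute Kahn (smallest-id tiebreak):
  initial in-degrees: [1, 4, 2, 1, 0, 0, 1, 0]
  ready (indeg=0): [4, 5, 7]
  pop 4: indeg[1]->3; indeg[6]->0 | ready=[5, 6, 7] | order so far=[4]
  pop 5: indeg[0]->0; indeg[1]->2; indeg[2]->1 | ready=[0, 6, 7] | order so far=[4, 5]
  pop 0: indeg[1]->1; indeg[2]->0 | ready=[2, 6, 7] | order so far=[4, 5, 0]
  pop 2: indeg[1]->0 | ready=[1, 6, 7] | order so far=[4, 5, 0, 2]
  pop 1: no out-edges | ready=[6, 7] | order so far=[4, 5, 0, 2, 1]
  pop 6: no out-edges | ready=[7] | order so far=[4, 5, 0, 2, 1, 6]
  pop 7: indeg[3]->0 | ready=[3] | order so far=[4, 5, 0, 2, 1, 6, 7]
  pop 3: no out-edges | ready=[] | order so far=[4, 5, 0, 2, 1, 6, 7, 3]
New canonical toposort: [4, 5, 0, 2, 1, 6, 7, 3]
Compare positions:
  Node 0: index 0 -> 2 (moved)
  Node 1: index 4 -> 4 (same)
  Node 2: index 3 -> 3 (same)
  Node 3: index 7 -> 7 (same)
  Node 4: index 1 -> 0 (moved)
  Node 5: index 2 -> 1 (moved)
  Node 6: index 5 -> 5 (same)
  Node 7: index 6 -> 6 (same)
Nodes that changed position: 0 4 5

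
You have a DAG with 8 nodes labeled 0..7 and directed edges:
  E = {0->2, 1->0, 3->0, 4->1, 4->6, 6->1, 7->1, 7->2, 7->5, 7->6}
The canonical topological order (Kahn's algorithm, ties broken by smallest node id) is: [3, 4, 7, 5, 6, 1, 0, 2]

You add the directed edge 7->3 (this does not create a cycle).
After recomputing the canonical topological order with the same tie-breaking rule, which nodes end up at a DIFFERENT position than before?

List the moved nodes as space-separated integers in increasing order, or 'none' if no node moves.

Answer: 3 4 7

Derivation:
Old toposort: [3, 4, 7, 5, 6, 1, 0, 2]
Added edge 7->3
Recompute Kahn (smallest-id tiebreak):
  initial in-degrees: [2, 3, 2, 1, 0, 1, 2, 0]
  ready (indeg=0): [4, 7]
  pop 4: indeg[1]->2; indeg[6]->1 | ready=[7] | order so far=[4]
  pop 7: indeg[1]->1; indeg[2]->1; indeg[3]->0; indeg[5]->0; indeg[6]->0 | ready=[3, 5, 6] | order so far=[4, 7]
  pop 3: indeg[0]->1 | ready=[5, 6] | order so far=[4, 7, 3]
  pop 5: no out-edges | ready=[6] | order so far=[4, 7, 3, 5]
  pop 6: indeg[1]->0 | ready=[1] | order so far=[4, 7, 3, 5, 6]
  pop 1: indeg[0]->0 | ready=[0] | order so far=[4, 7, 3, 5, 6, 1]
  pop 0: indeg[2]->0 | ready=[2] | order so far=[4, 7, 3, 5, 6, 1, 0]
  pop 2: no out-edges | ready=[] | order so far=[4, 7, 3, 5, 6, 1, 0, 2]
New canonical toposort: [4, 7, 3, 5, 6, 1, 0, 2]
Compare positions:
  Node 0: index 6 -> 6 (same)
  Node 1: index 5 -> 5 (same)
  Node 2: index 7 -> 7 (same)
  Node 3: index 0 -> 2 (moved)
  Node 4: index 1 -> 0 (moved)
  Node 5: index 3 -> 3 (same)
  Node 6: index 4 -> 4 (same)
  Node 7: index 2 -> 1 (moved)
Nodes that changed position: 3 4 7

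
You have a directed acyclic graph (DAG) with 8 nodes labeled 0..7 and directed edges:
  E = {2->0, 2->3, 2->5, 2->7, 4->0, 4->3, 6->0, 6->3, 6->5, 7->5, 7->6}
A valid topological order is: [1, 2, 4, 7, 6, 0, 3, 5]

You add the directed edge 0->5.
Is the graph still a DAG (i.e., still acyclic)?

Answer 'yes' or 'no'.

Given toposort: [1, 2, 4, 7, 6, 0, 3, 5]
Position of 0: index 5; position of 5: index 7
New edge 0->5: forward
Forward edge: respects the existing order. Still a DAG, same toposort still valid.
Still a DAG? yes

Answer: yes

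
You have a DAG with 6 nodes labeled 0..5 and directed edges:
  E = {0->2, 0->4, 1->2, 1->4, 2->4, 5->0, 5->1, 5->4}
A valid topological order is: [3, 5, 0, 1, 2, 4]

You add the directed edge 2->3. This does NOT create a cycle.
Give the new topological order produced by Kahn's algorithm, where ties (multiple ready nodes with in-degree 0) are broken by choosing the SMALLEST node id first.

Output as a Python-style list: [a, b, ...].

Old toposort: [3, 5, 0, 1, 2, 4]
Added edge: 2->3
Position of 2 (4) > position of 3 (0). Must reorder: 2 must now come before 3.
Run Kahn's algorithm (break ties by smallest node id):
  initial in-degrees: [1, 1, 2, 1, 4, 0]
  ready (indeg=0): [5]
  pop 5: indeg[0]->0; indeg[1]->0; indeg[4]->3 | ready=[0, 1] | order so far=[5]
  pop 0: indeg[2]->1; indeg[4]->2 | ready=[1] | order so far=[5, 0]
  pop 1: indeg[2]->0; indeg[4]->1 | ready=[2] | order so far=[5, 0, 1]
  pop 2: indeg[3]->0; indeg[4]->0 | ready=[3, 4] | order so far=[5, 0, 1, 2]
  pop 3: no out-edges | ready=[4] | order so far=[5, 0, 1, 2, 3]
  pop 4: no out-edges | ready=[] | order so far=[5, 0, 1, 2, 3, 4]
  Result: [5, 0, 1, 2, 3, 4]

Answer: [5, 0, 1, 2, 3, 4]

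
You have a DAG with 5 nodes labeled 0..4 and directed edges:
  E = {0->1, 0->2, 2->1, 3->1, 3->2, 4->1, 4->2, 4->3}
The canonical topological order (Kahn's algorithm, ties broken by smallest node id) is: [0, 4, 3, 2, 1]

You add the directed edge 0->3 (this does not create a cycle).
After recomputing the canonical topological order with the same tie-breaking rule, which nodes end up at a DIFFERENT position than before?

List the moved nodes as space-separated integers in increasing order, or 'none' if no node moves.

Answer: none

Derivation:
Old toposort: [0, 4, 3, 2, 1]
Added edge 0->3
Recompute Kahn (smallest-id tiebreak):
  initial in-degrees: [0, 4, 3, 2, 0]
  ready (indeg=0): [0, 4]
  pop 0: indeg[1]->3; indeg[2]->2; indeg[3]->1 | ready=[4] | order so far=[0]
  pop 4: indeg[1]->2; indeg[2]->1; indeg[3]->0 | ready=[3] | order so far=[0, 4]
  pop 3: indeg[1]->1; indeg[2]->0 | ready=[2] | order so far=[0, 4, 3]
  pop 2: indeg[1]->0 | ready=[1] | order so far=[0, 4, 3, 2]
  pop 1: no out-edges | ready=[] | order so far=[0, 4, 3, 2, 1]
New canonical toposort: [0, 4, 3, 2, 1]
Compare positions:
  Node 0: index 0 -> 0 (same)
  Node 1: index 4 -> 4 (same)
  Node 2: index 3 -> 3 (same)
  Node 3: index 2 -> 2 (same)
  Node 4: index 1 -> 1 (same)
Nodes that changed position: none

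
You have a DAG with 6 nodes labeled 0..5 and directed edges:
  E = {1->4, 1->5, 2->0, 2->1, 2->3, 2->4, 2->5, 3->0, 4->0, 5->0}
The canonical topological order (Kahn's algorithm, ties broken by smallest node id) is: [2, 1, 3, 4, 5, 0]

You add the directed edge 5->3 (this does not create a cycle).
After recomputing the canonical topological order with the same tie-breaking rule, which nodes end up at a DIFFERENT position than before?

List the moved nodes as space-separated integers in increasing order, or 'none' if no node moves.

Old toposort: [2, 1, 3, 4, 5, 0]
Added edge 5->3
Recompute Kahn (smallest-id tiebreak):
  initial in-degrees: [4, 1, 0, 2, 2, 2]
  ready (indeg=0): [2]
  pop 2: indeg[0]->3; indeg[1]->0; indeg[3]->1; indeg[4]->1; indeg[5]->1 | ready=[1] | order so far=[2]
  pop 1: indeg[4]->0; indeg[5]->0 | ready=[4, 5] | order so far=[2, 1]
  pop 4: indeg[0]->2 | ready=[5] | order so far=[2, 1, 4]
  pop 5: indeg[0]->1; indeg[3]->0 | ready=[3] | order so far=[2, 1, 4, 5]
  pop 3: indeg[0]->0 | ready=[0] | order so far=[2, 1, 4, 5, 3]
  pop 0: no out-edges | ready=[] | order so far=[2, 1, 4, 5, 3, 0]
New canonical toposort: [2, 1, 4, 5, 3, 0]
Compare positions:
  Node 0: index 5 -> 5 (same)
  Node 1: index 1 -> 1 (same)
  Node 2: index 0 -> 0 (same)
  Node 3: index 2 -> 4 (moved)
  Node 4: index 3 -> 2 (moved)
  Node 5: index 4 -> 3 (moved)
Nodes that changed position: 3 4 5

Answer: 3 4 5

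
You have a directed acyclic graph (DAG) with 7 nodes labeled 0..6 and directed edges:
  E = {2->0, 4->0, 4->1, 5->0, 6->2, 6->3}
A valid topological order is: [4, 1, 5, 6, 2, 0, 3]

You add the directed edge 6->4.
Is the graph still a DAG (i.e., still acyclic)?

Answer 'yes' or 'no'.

Given toposort: [4, 1, 5, 6, 2, 0, 3]
Position of 6: index 3; position of 4: index 0
New edge 6->4: backward (u after v in old order)
Backward edge: old toposort is now invalid. Check if this creates a cycle.
Does 4 already reach 6? Reachable from 4: [0, 1, 4]. NO -> still a DAG (reorder needed).
Still a DAG? yes

Answer: yes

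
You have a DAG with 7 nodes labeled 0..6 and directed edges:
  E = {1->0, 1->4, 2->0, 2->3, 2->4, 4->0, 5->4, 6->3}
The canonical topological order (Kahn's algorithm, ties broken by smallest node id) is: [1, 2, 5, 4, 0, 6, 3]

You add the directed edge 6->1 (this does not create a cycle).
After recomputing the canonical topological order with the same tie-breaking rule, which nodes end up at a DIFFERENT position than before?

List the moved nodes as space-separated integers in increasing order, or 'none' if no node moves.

Answer: 0 1 2 3 4 5 6

Derivation:
Old toposort: [1, 2, 5, 4, 0, 6, 3]
Added edge 6->1
Recompute Kahn (smallest-id tiebreak):
  initial in-degrees: [3, 1, 0, 2, 3, 0, 0]
  ready (indeg=0): [2, 5, 6]
  pop 2: indeg[0]->2; indeg[3]->1; indeg[4]->2 | ready=[5, 6] | order so far=[2]
  pop 5: indeg[4]->1 | ready=[6] | order so far=[2, 5]
  pop 6: indeg[1]->0; indeg[3]->0 | ready=[1, 3] | order so far=[2, 5, 6]
  pop 1: indeg[0]->1; indeg[4]->0 | ready=[3, 4] | order so far=[2, 5, 6, 1]
  pop 3: no out-edges | ready=[4] | order so far=[2, 5, 6, 1, 3]
  pop 4: indeg[0]->0 | ready=[0] | order so far=[2, 5, 6, 1, 3, 4]
  pop 0: no out-edges | ready=[] | order so far=[2, 5, 6, 1, 3, 4, 0]
New canonical toposort: [2, 5, 6, 1, 3, 4, 0]
Compare positions:
  Node 0: index 4 -> 6 (moved)
  Node 1: index 0 -> 3 (moved)
  Node 2: index 1 -> 0 (moved)
  Node 3: index 6 -> 4 (moved)
  Node 4: index 3 -> 5 (moved)
  Node 5: index 2 -> 1 (moved)
  Node 6: index 5 -> 2 (moved)
Nodes that changed position: 0 1 2 3 4 5 6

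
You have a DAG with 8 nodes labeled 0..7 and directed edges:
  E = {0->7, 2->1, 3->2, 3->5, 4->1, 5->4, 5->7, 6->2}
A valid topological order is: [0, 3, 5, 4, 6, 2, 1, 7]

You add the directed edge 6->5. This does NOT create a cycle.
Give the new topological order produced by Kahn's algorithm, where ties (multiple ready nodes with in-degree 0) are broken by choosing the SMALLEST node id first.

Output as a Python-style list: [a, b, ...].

Answer: [0, 3, 6, 2, 5, 4, 1, 7]

Derivation:
Old toposort: [0, 3, 5, 4, 6, 2, 1, 7]
Added edge: 6->5
Position of 6 (4) > position of 5 (2). Must reorder: 6 must now come before 5.
Run Kahn's algorithm (break ties by smallest node id):
  initial in-degrees: [0, 2, 2, 0, 1, 2, 0, 2]
  ready (indeg=0): [0, 3, 6]
  pop 0: indeg[7]->1 | ready=[3, 6] | order so far=[0]
  pop 3: indeg[2]->1; indeg[5]->1 | ready=[6] | order so far=[0, 3]
  pop 6: indeg[2]->0; indeg[5]->0 | ready=[2, 5] | order so far=[0, 3, 6]
  pop 2: indeg[1]->1 | ready=[5] | order so far=[0, 3, 6, 2]
  pop 5: indeg[4]->0; indeg[7]->0 | ready=[4, 7] | order so far=[0, 3, 6, 2, 5]
  pop 4: indeg[1]->0 | ready=[1, 7] | order so far=[0, 3, 6, 2, 5, 4]
  pop 1: no out-edges | ready=[7] | order so far=[0, 3, 6, 2, 5, 4, 1]
  pop 7: no out-edges | ready=[] | order so far=[0, 3, 6, 2, 5, 4, 1, 7]
  Result: [0, 3, 6, 2, 5, 4, 1, 7]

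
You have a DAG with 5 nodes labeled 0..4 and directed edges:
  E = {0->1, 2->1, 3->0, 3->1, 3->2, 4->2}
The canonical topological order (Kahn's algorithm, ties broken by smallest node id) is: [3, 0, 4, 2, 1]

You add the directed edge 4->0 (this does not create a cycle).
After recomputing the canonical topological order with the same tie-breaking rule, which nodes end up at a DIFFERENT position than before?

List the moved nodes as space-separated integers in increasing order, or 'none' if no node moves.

Answer: 0 4

Derivation:
Old toposort: [3, 0, 4, 2, 1]
Added edge 4->0
Recompute Kahn (smallest-id tiebreak):
  initial in-degrees: [2, 3, 2, 0, 0]
  ready (indeg=0): [3, 4]
  pop 3: indeg[0]->1; indeg[1]->2; indeg[2]->1 | ready=[4] | order so far=[3]
  pop 4: indeg[0]->0; indeg[2]->0 | ready=[0, 2] | order so far=[3, 4]
  pop 0: indeg[1]->1 | ready=[2] | order so far=[3, 4, 0]
  pop 2: indeg[1]->0 | ready=[1] | order so far=[3, 4, 0, 2]
  pop 1: no out-edges | ready=[] | order so far=[3, 4, 0, 2, 1]
New canonical toposort: [3, 4, 0, 2, 1]
Compare positions:
  Node 0: index 1 -> 2 (moved)
  Node 1: index 4 -> 4 (same)
  Node 2: index 3 -> 3 (same)
  Node 3: index 0 -> 0 (same)
  Node 4: index 2 -> 1 (moved)
Nodes that changed position: 0 4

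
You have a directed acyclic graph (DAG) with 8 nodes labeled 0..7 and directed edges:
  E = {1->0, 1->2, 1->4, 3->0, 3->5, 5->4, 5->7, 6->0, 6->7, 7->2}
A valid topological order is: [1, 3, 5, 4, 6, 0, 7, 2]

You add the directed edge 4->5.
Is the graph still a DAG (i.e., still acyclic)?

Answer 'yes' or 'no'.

Answer: no

Derivation:
Given toposort: [1, 3, 5, 4, 6, 0, 7, 2]
Position of 4: index 3; position of 5: index 2
New edge 4->5: backward (u after v in old order)
Backward edge: old toposort is now invalid. Check if this creates a cycle.
Does 5 already reach 4? Reachable from 5: [2, 4, 5, 7]. YES -> cycle!
Still a DAG? no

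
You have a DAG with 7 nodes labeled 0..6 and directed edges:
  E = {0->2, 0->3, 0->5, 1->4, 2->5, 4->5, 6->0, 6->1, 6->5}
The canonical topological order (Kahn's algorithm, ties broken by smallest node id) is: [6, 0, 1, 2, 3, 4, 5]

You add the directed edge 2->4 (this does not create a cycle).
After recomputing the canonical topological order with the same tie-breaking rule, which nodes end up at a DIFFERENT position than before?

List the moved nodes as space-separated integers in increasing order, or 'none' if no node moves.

Answer: none

Derivation:
Old toposort: [6, 0, 1, 2, 3, 4, 5]
Added edge 2->4
Recompute Kahn (smallest-id tiebreak):
  initial in-degrees: [1, 1, 1, 1, 2, 4, 0]
  ready (indeg=0): [6]
  pop 6: indeg[0]->0; indeg[1]->0; indeg[5]->3 | ready=[0, 1] | order so far=[6]
  pop 0: indeg[2]->0; indeg[3]->0; indeg[5]->2 | ready=[1, 2, 3] | order so far=[6, 0]
  pop 1: indeg[4]->1 | ready=[2, 3] | order so far=[6, 0, 1]
  pop 2: indeg[4]->0; indeg[5]->1 | ready=[3, 4] | order so far=[6, 0, 1, 2]
  pop 3: no out-edges | ready=[4] | order so far=[6, 0, 1, 2, 3]
  pop 4: indeg[5]->0 | ready=[5] | order so far=[6, 0, 1, 2, 3, 4]
  pop 5: no out-edges | ready=[] | order so far=[6, 0, 1, 2, 3, 4, 5]
New canonical toposort: [6, 0, 1, 2, 3, 4, 5]
Compare positions:
  Node 0: index 1 -> 1 (same)
  Node 1: index 2 -> 2 (same)
  Node 2: index 3 -> 3 (same)
  Node 3: index 4 -> 4 (same)
  Node 4: index 5 -> 5 (same)
  Node 5: index 6 -> 6 (same)
  Node 6: index 0 -> 0 (same)
Nodes that changed position: none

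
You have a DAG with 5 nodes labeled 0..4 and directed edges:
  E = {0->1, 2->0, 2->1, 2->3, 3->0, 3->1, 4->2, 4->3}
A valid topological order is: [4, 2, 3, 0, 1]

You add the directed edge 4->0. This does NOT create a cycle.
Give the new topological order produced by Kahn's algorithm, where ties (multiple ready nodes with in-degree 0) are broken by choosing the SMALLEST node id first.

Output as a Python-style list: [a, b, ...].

Answer: [4, 2, 3, 0, 1]

Derivation:
Old toposort: [4, 2, 3, 0, 1]
Added edge: 4->0
Position of 4 (0) < position of 0 (3). Old order still valid.
Run Kahn's algorithm (break ties by smallest node id):
  initial in-degrees: [3, 3, 1, 2, 0]
  ready (indeg=0): [4]
  pop 4: indeg[0]->2; indeg[2]->0; indeg[3]->1 | ready=[2] | order so far=[4]
  pop 2: indeg[0]->1; indeg[1]->2; indeg[3]->0 | ready=[3] | order so far=[4, 2]
  pop 3: indeg[0]->0; indeg[1]->1 | ready=[0] | order so far=[4, 2, 3]
  pop 0: indeg[1]->0 | ready=[1] | order so far=[4, 2, 3, 0]
  pop 1: no out-edges | ready=[] | order so far=[4, 2, 3, 0, 1]
  Result: [4, 2, 3, 0, 1]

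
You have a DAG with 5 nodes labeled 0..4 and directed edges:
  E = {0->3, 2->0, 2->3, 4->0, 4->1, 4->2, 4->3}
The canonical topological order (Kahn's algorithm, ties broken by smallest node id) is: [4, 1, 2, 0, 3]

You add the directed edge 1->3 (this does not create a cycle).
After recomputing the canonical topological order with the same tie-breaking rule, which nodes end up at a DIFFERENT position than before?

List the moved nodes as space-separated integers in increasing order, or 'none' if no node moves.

Answer: none

Derivation:
Old toposort: [4, 1, 2, 0, 3]
Added edge 1->3
Recompute Kahn (smallest-id tiebreak):
  initial in-degrees: [2, 1, 1, 4, 0]
  ready (indeg=0): [4]
  pop 4: indeg[0]->1; indeg[1]->0; indeg[2]->0; indeg[3]->3 | ready=[1, 2] | order so far=[4]
  pop 1: indeg[3]->2 | ready=[2] | order so far=[4, 1]
  pop 2: indeg[0]->0; indeg[3]->1 | ready=[0] | order so far=[4, 1, 2]
  pop 0: indeg[3]->0 | ready=[3] | order so far=[4, 1, 2, 0]
  pop 3: no out-edges | ready=[] | order so far=[4, 1, 2, 0, 3]
New canonical toposort: [4, 1, 2, 0, 3]
Compare positions:
  Node 0: index 3 -> 3 (same)
  Node 1: index 1 -> 1 (same)
  Node 2: index 2 -> 2 (same)
  Node 3: index 4 -> 4 (same)
  Node 4: index 0 -> 0 (same)
Nodes that changed position: none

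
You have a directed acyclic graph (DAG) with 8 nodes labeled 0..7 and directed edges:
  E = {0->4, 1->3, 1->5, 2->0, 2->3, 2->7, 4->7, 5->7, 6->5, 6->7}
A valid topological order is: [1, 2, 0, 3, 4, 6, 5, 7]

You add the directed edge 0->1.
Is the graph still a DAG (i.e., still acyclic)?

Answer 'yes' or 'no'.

Answer: yes

Derivation:
Given toposort: [1, 2, 0, 3, 4, 6, 5, 7]
Position of 0: index 2; position of 1: index 0
New edge 0->1: backward (u after v in old order)
Backward edge: old toposort is now invalid. Check if this creates a cycle.
Does 1 already reach 0? Reachable from 1: [1, 3, 5, 7]. NO -> still a DAG (reorder needed).
Still a DAG? yes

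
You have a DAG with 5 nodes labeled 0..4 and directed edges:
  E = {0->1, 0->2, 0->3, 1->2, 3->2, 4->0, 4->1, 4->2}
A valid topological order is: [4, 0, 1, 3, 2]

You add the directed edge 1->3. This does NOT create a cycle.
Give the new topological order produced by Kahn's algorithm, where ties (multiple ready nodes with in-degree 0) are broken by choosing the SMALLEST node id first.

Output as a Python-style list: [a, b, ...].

Answer: [4, 0, 1, 3, 2]

Derivation:
Old toposort: [4, 0, 1, 3, 2]
Added edge: 1->3
Position of 1 (2) < position of 3 (3). Old order still valid.
Run Kahn's algorithm (break ties by smallest node id):
  initial in-degrees: [1, 2, 4, 2, 0]
  ready (indeg=0): [4]
  pop 4: indeg[0]->0; indeg[1]->1; indeg[2]->3 | ready=[0] | order so far=[4]
  pop 0: indeg[1]->0; indeg[2]->2; indeg[3]->1 | ready=[1] | order so far=[4, 0]
  pop 1: indeg[2]->1; indeg[3]->0 | ready=[3] | order so far=[4, 0, 1]
  pop 3: indeg[2]->0 | ready=[2] | order so far=[4, 0, 1, 3]
  pop 2: no out-edges | ready=[] | order so far=[4, 0, 1, 3, 2]
  Result: [4, 0, 1, 3, 2]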